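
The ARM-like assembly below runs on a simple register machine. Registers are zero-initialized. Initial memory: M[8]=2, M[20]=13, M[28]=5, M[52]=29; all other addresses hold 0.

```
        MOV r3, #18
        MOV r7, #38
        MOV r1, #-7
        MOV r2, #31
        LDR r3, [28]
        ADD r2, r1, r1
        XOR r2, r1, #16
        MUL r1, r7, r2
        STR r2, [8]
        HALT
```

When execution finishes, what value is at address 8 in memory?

MOV r3, #18 → r3=18
MOV r7, #38 → r7=38
MOV r1, #-7 → r1=-7
MOV r2, #31 → r2=31
LDR r3, [28] → r3=M[28]=5
ADD r2, r1, r1 → r2=(-7)+(-7)=-14
XOR r2, r1, #16 → r2=(-7)^16=-23
MUL r1, r7, r2 → r1=38*(-23)=-874
STR r2, [8] → M[8]=-23
halt.

-23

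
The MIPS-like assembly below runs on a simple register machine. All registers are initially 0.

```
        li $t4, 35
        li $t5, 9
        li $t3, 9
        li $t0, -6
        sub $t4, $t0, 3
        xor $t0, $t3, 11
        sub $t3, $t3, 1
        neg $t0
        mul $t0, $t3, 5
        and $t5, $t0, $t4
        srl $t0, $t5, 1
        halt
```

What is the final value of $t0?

$t4=35
$t5=9
$t3=9
$t0=-6
$t4=(-6)-3=-9
$t0=9^11=2
$t3=9-1=8
$t0=-(2)=-2
$t0=8*5=40
$t5=40&(-9)=32
$t0=32>>1=16
halt.

16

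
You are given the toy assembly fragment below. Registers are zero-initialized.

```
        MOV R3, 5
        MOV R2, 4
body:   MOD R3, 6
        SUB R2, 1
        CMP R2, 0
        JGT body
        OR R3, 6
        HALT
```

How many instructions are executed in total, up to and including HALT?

MOV R3, 5 → R3=5
MOV R2, 4 → R2=4
MOD R3, 6 → R3=5%6=5
SUB R2, 1 → R2=4-1=3
CMP R2, 0  (cmp 3,0)
JGT body: taken
MOD R3, 6 → R3=5%6=5
SUB R2, 1 → R2=3-1=2
CMP R2, 0  (cmp 2,0)
JGT body: taken
MOD R3, 6 → R3=5%6=5
SUB R2, 1 → R2=2-1=1
CMP R2, 0  (cmp 1,0)
JGT body: taken
MOD R3, 6 → R3=5%6=5
SUB R2, 1 → R2=1-1=0
CMP R2, 0  (cmp 0,0)
JGT body: not taken
OR R3, 6 → R3=5|6=7
halt.
Total executed instructions: 20.

20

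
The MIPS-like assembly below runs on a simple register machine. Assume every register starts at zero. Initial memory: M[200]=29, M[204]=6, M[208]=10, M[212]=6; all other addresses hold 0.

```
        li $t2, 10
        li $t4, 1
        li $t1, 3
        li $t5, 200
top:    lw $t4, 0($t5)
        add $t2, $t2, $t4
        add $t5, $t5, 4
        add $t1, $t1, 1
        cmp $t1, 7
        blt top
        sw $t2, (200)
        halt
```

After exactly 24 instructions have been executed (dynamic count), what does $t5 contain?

212

$t2=10
$t4=1
$t1=3
$t5=200
$t4=M[200]=29
$t2=10+29=39
$t5=200+4=204
$t1=3+1=4
cmp $t1, 7  (cmp 4,7)
blt top: taken
$t4=M[204]=6
$t2=39+6=45
$t5=204+4=208
$t1=4+1=5
cmp $t1, 7  (cmp 5,7)
blt top: taken
$t4=M[208]=10
$t2=45+10=55
$t5=208+4=212
$t1=5+1=6
cmp $t1, 7  (cmp 6,7)
blt top: taken
$t4=M[212]=6
$t2=55+6=61
After step 24: $t5 = 212.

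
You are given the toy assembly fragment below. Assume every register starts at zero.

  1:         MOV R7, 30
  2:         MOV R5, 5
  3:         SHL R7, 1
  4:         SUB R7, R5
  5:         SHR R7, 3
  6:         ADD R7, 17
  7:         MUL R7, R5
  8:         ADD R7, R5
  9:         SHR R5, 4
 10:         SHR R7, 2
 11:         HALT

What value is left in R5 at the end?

0

after MOV R7, 30: R7=30
after MOV R5, 5: R5=5
after SHL R7, 1: R7=30<<1=60
after SUB R7, R5: R7=60-5=55
after SHR R7, 3: R7=55>>3=6
after ADD R7, 17: R7=6+17=23
after MUL R7, R5: R7=23*5=115
after ADD R7, R5: R7=115+5=120
after SHR R5, 4: R5=5>>4=0
after SHR R7, 2: R7=120>>2=30
halt.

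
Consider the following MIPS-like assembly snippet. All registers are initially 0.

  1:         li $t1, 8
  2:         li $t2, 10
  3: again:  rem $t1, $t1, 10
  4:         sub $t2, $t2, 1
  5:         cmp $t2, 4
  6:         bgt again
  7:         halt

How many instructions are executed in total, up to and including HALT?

after li $t1, 8: $t1=8
after li $t2, 10: $t2=10
after rem $t1, $t1, 10: $t1=8%10=8
after sub $t2, $t2, 1: $t2=10-1=9
cmp $t2, 4  (cmp 9,4)
bgt again: taken
after rem $t1, $t1, 10: $t1=8%10=8
after sub $t2, $t2, 1: $t2=9-1=8
cmp $t2, 4  (cmp 8,4)
bgt again: taken
after rem $t1, $t1, 10: $t1=8%10=8
after sub $t2, $t2, 1: $t2=8-1=7
cmp $t2, 4  (cmp 7,4)
bgt again: taken
after rem $t1, $t1, 10: $t1=8%10=8
after sub $t2, $t2, 1: $t2=7-1=6
cmp $t2, 4  (cmp 6,4)
bgt again: taken
after rem $t1, $t1, 10: $t1=8%10=8
after sub $t2, $t2, 1: $t2=6-1=5
cmp $t2, 4  (cmp 5,4)
bgt again: taken
after rem $t1, $t1, 10: $t1=8%10=8
after sub $t2, $t2, 1: $t2=5-1=4
cmp $t2, 4  (cmp 4,4)
bgt again: not taken
halt.
Total executed instructions: 27.

27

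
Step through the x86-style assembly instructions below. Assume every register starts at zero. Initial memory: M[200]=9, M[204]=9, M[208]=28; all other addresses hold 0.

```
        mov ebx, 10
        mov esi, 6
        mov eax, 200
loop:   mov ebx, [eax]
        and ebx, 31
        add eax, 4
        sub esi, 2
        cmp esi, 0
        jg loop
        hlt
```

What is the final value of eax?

212

after mov ebx, 10: ebx=10
after mov esi, 6: esi=6
after mov eax, 200: eax=200
after mov ebx, [eax]: ebx=M[200]=9
after and ebx, 31: ebx=9&31=9
after add eax, 4: eax=200+4=204
after sub esi, 2: esi=6-2=4
cmp esi, 0  (cmp 4,0)
jg loop: taken
after mov ebx, [eax]: ebx=M[204]=9
after and ebx, 31: ebx=9&31=9
after add eax, 4: eax=204+4=208
after sub esi, 2: esi=4-2=2
cmp esi, 0  (cmp 2,0)
jg loop: taken
after mov ebx, [eax]: ebx=M[208]=28
after and ebx, 31: ebx=28&31=28
after add eax, 4: eax=208+4=212
after sub esi, 2: esi=2-2=0
cmp esi, 0  (cmp 0,0)
jg loop: not taken
halt.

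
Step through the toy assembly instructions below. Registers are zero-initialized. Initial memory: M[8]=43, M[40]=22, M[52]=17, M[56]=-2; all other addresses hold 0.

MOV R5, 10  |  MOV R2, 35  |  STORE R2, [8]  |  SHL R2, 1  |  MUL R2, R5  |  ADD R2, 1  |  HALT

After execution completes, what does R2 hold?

after MOV R5, 10: R5=10
after MOV R2, 35: R2=35
STORE R2, [8] → M[8]=35
after SHL R2, 1: R2=35<<1=70
after MUL R2, R5: R2=70*10=700
after ADD R2, 1: R2=700+1=701
halt.

701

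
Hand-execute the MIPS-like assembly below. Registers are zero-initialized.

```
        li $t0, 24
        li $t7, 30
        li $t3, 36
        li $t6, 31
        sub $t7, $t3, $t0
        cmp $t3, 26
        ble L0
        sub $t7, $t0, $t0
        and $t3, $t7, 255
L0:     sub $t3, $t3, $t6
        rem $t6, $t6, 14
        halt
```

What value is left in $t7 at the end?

$t0=24
$t7=30
$t3=36
$t6=31
$t7=36-24=12
cmp $t3, 26  (cmp 36,26)
ble L0: not taken
$t7=24-24=0
$t3=0&255=0
$t3=0-31=-31
$t6=31%14=3
halt.

0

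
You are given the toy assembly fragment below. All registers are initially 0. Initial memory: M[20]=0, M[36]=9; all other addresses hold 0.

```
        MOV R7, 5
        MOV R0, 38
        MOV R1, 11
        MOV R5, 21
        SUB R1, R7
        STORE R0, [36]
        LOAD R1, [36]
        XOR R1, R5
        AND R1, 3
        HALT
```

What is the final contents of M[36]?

R7=5
R0=38
R1=11
R5=21
R1=11-5=6
STORE R0, [36] → M[36]=38
R1=M[36]=38
R1=38^21=51
R1=51&3=3
halt.

38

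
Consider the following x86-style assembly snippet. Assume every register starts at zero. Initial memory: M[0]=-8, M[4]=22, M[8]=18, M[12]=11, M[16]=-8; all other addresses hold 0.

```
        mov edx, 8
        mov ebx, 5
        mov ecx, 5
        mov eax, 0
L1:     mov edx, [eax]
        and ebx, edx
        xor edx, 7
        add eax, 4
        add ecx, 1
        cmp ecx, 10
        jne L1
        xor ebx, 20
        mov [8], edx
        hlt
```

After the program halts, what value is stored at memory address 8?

after mov edx, 8: edx=8
after mov ebx, 5: ebx=5
after mov ecx, 5: ecx=5
after mov eax, 0: eax=0
after mov edx, [eax]: edx=M[0]=-8
after and ebx, edx: ebx=5&(-8)=0
after xor edx, 7: edx=(-8)^7=-1
after add eax, 4: eax=0+4=4
after add ecx, 1: ecx=5+1=6
cmp ecx, 10  (cmp 6,10)
jne L1: taken
after mov edx, [eax]: edx=M[4]=22
after and ebx, edx: ebx=0&22=0
after xor edx, 7: edx=22^7=17
after add eax, 4: eax=4+4=8
after add ecx, 1: ecx=6+1=7
cmp ecx, 10  (cmp 7,10)
jne L1: taken
after mov edx, [eax]: edx=M[8]=18
after and ebx, edx: ebx=0&18=0
after xor edx, 7: edx=18^7=21
after add eax, 4: eax=8+4=12
after add ecx, 1: ecx=7+1=8
cmp ecx, 10  (cmp 8,10)
jne L1: taken
after mov edx, [eax]: edx=M[12]=11
after and ebx, edx: ebx=0&11=0
after xor edx, 7: edx=11^7=12
after add eax, 4: eax=12+4=16
after add ecx, 1: ecx=8+1=9
cmp ecx, 10  (cmp 9,10)
jne L1: taken
after mov edx, [eax]: edx=M[16]=-8
after and ebx, edx: ebx=0&(-8)=0
after xor edx, 7: edx=(-8)^7=-1
after add eax, 4: eax=16+4=20
after add ecx, 1: ecx=9+1=10
cmp ecx, 10  (cmp 10,10)
jne L1: not taken
after xor ebx, 20: ebx=0^20=20
mov [8], edx → M[8]=-1
halt.

-1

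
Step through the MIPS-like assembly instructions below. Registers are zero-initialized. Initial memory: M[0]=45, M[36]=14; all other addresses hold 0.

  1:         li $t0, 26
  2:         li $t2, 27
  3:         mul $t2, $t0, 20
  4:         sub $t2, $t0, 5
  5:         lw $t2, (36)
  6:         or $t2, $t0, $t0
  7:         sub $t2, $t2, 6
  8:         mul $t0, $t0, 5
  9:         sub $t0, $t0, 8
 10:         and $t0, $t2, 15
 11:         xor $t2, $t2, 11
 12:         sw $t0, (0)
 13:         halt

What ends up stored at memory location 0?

4

li $t0, 26 → $t0=26
li $t2, 27 → $t2=27
mul $t2, $t0, 20 → $t2=26*20=520
sub $t2, $t0, 5 → $t2=26-5=21
lw $t2, (36) → $t2=M[36]=14
or $t2, $t0, $t0 → $t2=26|26=26
sub $t2, $t2, 6 → $t2=26-6=20
mul $t0, $t0, 5 → $t0=26*5=130
sub $t0, $t0, 8 → $t0=130-8=122
and $t0, $t2, 15 → $t0=20&15=4
xor $t2, $t2, 11 → $t2=20^11=31
sw $t0, (0) → M[0]=4
halt.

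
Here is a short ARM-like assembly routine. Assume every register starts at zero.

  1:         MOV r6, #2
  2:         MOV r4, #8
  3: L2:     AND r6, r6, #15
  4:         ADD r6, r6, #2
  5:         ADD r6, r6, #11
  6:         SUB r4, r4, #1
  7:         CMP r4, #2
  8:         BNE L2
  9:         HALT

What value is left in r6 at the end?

after MOV r6, #2: r6=2
after MOV r4, #8: r4=8
after AND r6, r6, #15: r6=2&15=2
after ADD r6, r6, #2: r6=2+2=4
after ADD r6, r6, #11: r6=4+11=15
after SUB r4, r4, #1: r4=8-1=7
CMP r4, #2  (cmp 7,2)
BNE L2: taken
after AND r6, r6, #15: r6=15&15=15
after ADD r6, r6, #2: r6=15+2=17
after ADD r6, r6, #11: r6=17+11=28
after SUB r4, r4, #1: r4=7-1=6
CMP r4, #2  (cmp 6,2)
BNE L2: taken
after AND r6, r6, #15: r6=28&15=12
after ADD r6, r6, #2: r6=12+2=14
after ADD r6, r6, #11: r6=14+11=25
after SUB r4, r4, #1: r4=6-1=5
CMP r4, #2  (cmp 5,2)
BNE L2: taken
after AND r6, r6, #15: r6=25&15=9
after ADD r6, r6, #2: r6=9+2=11
after ADD r6, r6, #11: r6=11+11=22
after SUB r4, r4, #1: r4=5-1=4
CMP r4, #2  (cmp 4,2)
BNE L2: taken
after AND r6, r6, #15: r6=22&15=6
after ADD r6, r6, #2: r6=6+2=8
after ADD r6, r6, #11: r6=8+11=19
after SUB r4, r4, #1: r4=4-1=3
CMP r4, #2  (cmp 3,2)
BNE L2: taken
after AND r6, r6, #15: r6=19&15=3
after ADD r6, r6, #2: r6=3+2=5
after ADD r6, r6, #11: r6=5+11=16
after SUB r4, r4, #1: r4=3-1=2
CMP r4, #2  (cmp 2,2)
BNE L2: not taken
halt.

16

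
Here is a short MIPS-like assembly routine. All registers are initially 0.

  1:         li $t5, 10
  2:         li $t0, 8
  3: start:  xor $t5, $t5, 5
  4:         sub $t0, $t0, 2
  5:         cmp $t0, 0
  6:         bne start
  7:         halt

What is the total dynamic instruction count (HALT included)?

19

li $t5, 10 → $t5=10
li $t0, 8 → $t0=8
xor $t5, $t5, 5 → $t5=10^5=15
sub $t0, $t0, 2 → $t0=8-2=6
cmp $t0, 0  (cmp 6,0)
bne start: taken
xor $t5, $t5, 5 → $t5=15^5=10
sub $t0, $t0, 2 → $t0=6-2=4
cmp $t0, 0  (cmp 4,0)
bne start: taken
xor $t5, $t5, 5 → $t5=10^5=15
sub $t0, $t0, 2 → $t0=4-2=2
cmp $t0, 0  (cmp 2,0)
bne start: taken
xor $t5, $t5, 5 → $t5=15^5=10
sub $t0, $t0, 2 → $t0=2-2=0
cmp $t0, 0  (cmp 0,0)
bne start: not taken
halt.
Total executed instructions: 19.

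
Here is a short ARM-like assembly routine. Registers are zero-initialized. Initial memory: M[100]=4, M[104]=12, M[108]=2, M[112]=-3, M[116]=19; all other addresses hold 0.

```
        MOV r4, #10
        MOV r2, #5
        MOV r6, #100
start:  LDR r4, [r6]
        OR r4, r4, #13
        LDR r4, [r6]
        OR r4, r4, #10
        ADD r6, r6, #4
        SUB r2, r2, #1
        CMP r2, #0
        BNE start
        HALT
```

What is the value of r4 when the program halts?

27

MOV r4, #10 → r4=10
MOV r2, #5 → r2=5
MOV r6, #100 → r6=100
LDR r4, [r6] → r4=M[100]=4
OR r4, r4, #13 → r4=4|13=13
LDR r4, [r6] → r4=M[100]=4
OR r4, r4, #10 → r4=4|10=14
ADD r6, r6, #4 → r6=100+4=104
SUB r2, r2, #1 → r2=5-1=4
CMP r2, #0  (cmp 4,0)
BNE start: taken
LDR r4, [r6] → r4=M[104]=12
OR r4, r4, #13 → r4=12|13=13
LDR r4, [r6] → r4=M[104]=12
OR r4, r4, #10 → r4=12|10=14
ADD r6, r6, #4 → r6=104+4=108
SUB r2, r2, #1 → r2=4-1=3
CMP r2, #0  (cmp 3,0)
BNE start: taken
LDR r4, [r6] → r4=M[108]=2
OR r4, r4, #13 → r4=2|13=15
LDR r4, [r6] → r4=M[108]=2
OR r4, r4, #10 → r4=2|10=10
ADD r6, r6, #4 → r6=108+4=112
SUB r2, r2, #1 → r2=3-1=2
CMP r2, #0  (cmp 2,0)
BNE start: taken
LDR r4, [r6] → r4=M[112]=-3
OR r4, r4, #13 → r4=(-3)|13=-3
LDR r4, [r6] → r4=M[112]=-3
OR r4, r4, #10 → r4=(-3)|10=-1
ADD r6, r6, #4 → r6=112+4=116
SUB r2, r2, #1 → r2=2-1=1
CMP r2, #0  (cmp 1,0)
BNE start: taken
LDR r4, [r6] → r4=M[116]=19
OR r4, r4, #13 → r4=19|13=31
LDR r4, [r6] → r4=M[116]=19
OR r4, r4, #10 → r4=19|10=27
ADD r6, r6, #4 → r6=116+4=120
SUB r2, r2, #1 → r2=1-1=0
CMP r2, #0  (cmp 0,0)
BNE start: not taken
halt.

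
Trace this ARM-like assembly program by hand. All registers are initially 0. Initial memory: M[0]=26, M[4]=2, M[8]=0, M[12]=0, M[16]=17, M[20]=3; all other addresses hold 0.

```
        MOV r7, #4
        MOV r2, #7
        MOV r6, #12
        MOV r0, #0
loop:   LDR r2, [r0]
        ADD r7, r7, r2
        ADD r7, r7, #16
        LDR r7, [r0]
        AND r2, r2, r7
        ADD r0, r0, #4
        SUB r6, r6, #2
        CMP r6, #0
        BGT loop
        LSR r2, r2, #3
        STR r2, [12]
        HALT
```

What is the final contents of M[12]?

0

MOV r7, #4 → r7=4
MOV r2, #7 → r2=7
MOV r6, #12 → r6=12
MOV r0, #0 → r0=0
LDR r2, [r0] → r2=M[0]=26
ADD r7, r7, r2 → r7=4+26=30
ADD r7, r7, #16 → r7=30+16=46
LDR r7, [r0] → r7=M[0]=26
AND r2, r2, r7 → r2=26&26=26
ADD r0, r0, #4 → r0=0+4=4
SUB r6, r6, #2 → r6=12-2=10
CMP r6, #0  (cmp 10,0)
BGT loop: taken
LDR r2, [r0] → r2=M[4]=2
ADD r7, r7, r2 → r7=26+2=28
ADD r7, r7, #16 → r7=28+16=44
LDR r7, [r0] → r7=M[4]=2
AND r2, r2, r7 → r2=2&2=2
ADD r0, r0, #4 → r0=4+4=8
SUB r6, r6, #2 → r6=10-2=8
CMP r6, #0  (cmp 8,0)
BGT loop: taken
LDR r2, [r0] → r2=M[8]=0
ADD r7, r7, r2 → r7=2+0=2
ADD r7, r7, #16 → r7=2+16=18
LDR r7, [r0] → r7=M[8]=0
AND r2, r2, r7 → r2=0&0=0
ADD r0, r0, #4 → r0=8+4=12
SUB r6, r6, #2 → r6=8-2=6
CMP r6, #0  (cmp 6,0)
BGT loop: taken
LDR r2, [r0] → r2=M[12]=0
ADD r7, r7, r2 → r7=0+0=0
ADD r7, r7, #16 → r7=0+16=16
LDR r7, [r0] → r7=M[12]=0
AND r2, r2, r7 → r2=0&0=0
ADD r0, r0, #4 → r0=12+4=16
SUB r6, r6, #2 → r6=6-2=4
CMP r6, #0  (cmp 4,0)
BGT loop: taken
LDR r2, [r0] → r2=M[16]=17
ADD r7, r7, r2 → r7=0+17=17
ADD r7, r7, #16 → r7=17+16=33
LDR r7, [r0] → r7=M[16]=17
AND r2, r2, r7 → r2=17&17=17
ADD r0, r0, #4 → r0=16+4=20
SUB r6, r6, #2 → r6=4-2=2
CMP r6, #0  (cmp 2,0)
BGT loop: taken
LDR r2, [r0] → r2=M[20]=3
ADD r7, r7, r2 → r7=17+3=20
ADD r7, r7, #16 → r7=20+16=36
LDR r7, [r0] → r7=M[20]=3
AND r2, r2, r7 → r2=3&3=3
ADD r0, r0, #4 → r0=20+4=24
SUB r6, r6, #2 → r6=2-2=0
CMP r6, #0  (cmp 0,0)
BGT loop: not taken
LSR r2, r2, #3 → r2=3>>3=0
STR r2, [12] → M[12]=0
halt.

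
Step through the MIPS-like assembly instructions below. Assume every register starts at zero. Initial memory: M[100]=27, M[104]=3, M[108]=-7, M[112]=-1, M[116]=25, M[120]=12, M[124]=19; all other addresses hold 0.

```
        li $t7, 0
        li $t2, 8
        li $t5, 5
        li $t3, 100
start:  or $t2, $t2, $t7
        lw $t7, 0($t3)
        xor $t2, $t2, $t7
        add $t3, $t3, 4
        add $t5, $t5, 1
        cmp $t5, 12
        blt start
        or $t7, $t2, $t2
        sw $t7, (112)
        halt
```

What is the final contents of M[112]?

li $t7, 0 → $t7=0
li $t2, 8 → $t2=8
li $t5, 5 → $t5=5
li $t3, 100 → $t3=100
or $t2, $t2, $t7 → $t2=8|0=8
lw $t7, 0($t3) → $t7=M[100]=27
xor $t2, $t2, $t7 → $t2=8^27=19
add $t3, $t3, 4 → $t3=100+4=104
add $t5, $t5, 1 → $t5=5+1=6
cmp $t5, 12  (cmp 6,12)
blt start: taken
or $t2, $t2, $t7 → $t2=19|27=27
lw $t7, 0($t3) → $t7=M[104]=3
xor $t2, $t2, $t7 → $t2=27^3=24
add $t3, $t3, 4 → $t3=104+4=108
add $t5, $t5, 1 → $t5=6+1=7
cmp $t5, 12  (cmp 7,12)
blt start: taken
or $t2, $t2, $t7 → $t2=24|3=27
lw $t7, 0($t3) → $t7=M[108]=-7
xor $t2, $t2, $t7 → $t2=27^(-7)=-30
add $t3, $t3, 4 → $t3=108+4=112
add $t5, $t5, 1 → $t5=7+1=8
cmp $t5, 12  (cmp 8,12)
blt start: taken
or $t2, $t2, $t7 → $t2=(-30)|(-7)=-5
lw $t7, 0($t3) → $t7=M[112]=-1
xor $t2, $t2, $t7 → $t2=(-5)^(-1)=4
add $t3, $t3, 4 → $t3=112+4=116
add $t5, $t5, 1 → $t5=8+1=9
cmp $t5, 12  (cmp 9,12)
blt start: taken
or $t2, $t2, $t7 → $t2=4|(-1)=-1
lw $t7, 0($t3) → $t7=M[116]=25
xor $t2, $t2, $t7 → $t2=(-1)^25=-26
add $t3, $t3, 4 → $t3=116+4=120
add $t5, $t5, 1 → $t5=9+1=10
cmp $t5, 12  (cmp 10,12)
blt start: taken
or $t2, $t2, $t7 → $t2=(-26)|25=-1
lw $t7, 0($t3) → $t7=M[120]=12
xor $t2, $t2, $t7 → $t2=(-1)^12=-13
add $t3, $t3, 4 → $t3=120+4=124
add $t5, $t5, 1 → $t5=10+1=11
cmp $t5, 12  (cmp 11,12)
blt start: taken
or $t2, $t2, $t7 → $t2=(-13)|12=-1
lw $t7, 0($t3) → $t7=M[124]=19
xor $t2, $t2, $t7 → $t2=(-1)^19=-20
add $t3, $t3, 4 → $t3=124+4=128
add $t5, $t5, 1 → $t5=11+1=12
cmp $t5, 12  (cmp 12,12)
blt start: not taken
or $t7, $t2, $t2 → $t7=(-20)|(-20)=-20
sw $t7, (112) → M[112]=-20
halt.

-20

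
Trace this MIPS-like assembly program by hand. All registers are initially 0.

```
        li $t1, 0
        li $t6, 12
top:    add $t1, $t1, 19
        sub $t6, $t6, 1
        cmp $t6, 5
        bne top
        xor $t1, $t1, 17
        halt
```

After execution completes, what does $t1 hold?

$t1=0
$t6=12
$t1=0+19=19
$t6=12-1=11
cmp $t6, 5  (cmp 11,5)
bne top: taken
$t1=19+19=38
$t6=11-1=10
cmp $t6, 5  (cmp 10,5)
bne top: taken
$t1=38+19=57
$t6=10-1=9
cmp $t6, 5  (cmp 9,5)
bne top: taken
$t1=57+19=76
$t6=9-1=8
cmp $t6, 5  (cmp 8,5)
bne top: taken
$t1=76+19=95
$t6=8-1=7
cmp $t6, 5  (cmp 7,5)
bne top: taken
$t1=95+19=114
$t6=7-1=6
cmp $t6, 5  (cmp 6,5)
bne top: taken
$t1=114+19=133
$t6=6-1=5
cmp $t6, 5  (cmp 5,5)
bne top: not taken
$t1=133^17=148
halt.

148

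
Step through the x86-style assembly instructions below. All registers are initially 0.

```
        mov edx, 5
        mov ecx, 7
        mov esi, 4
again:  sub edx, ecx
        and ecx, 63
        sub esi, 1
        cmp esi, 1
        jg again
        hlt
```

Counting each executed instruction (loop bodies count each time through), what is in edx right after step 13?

after mov edx, 5: edx=5
after mov ecx, 7: ecx=7
after mov esi, 4: esi=4
after sub edx, ecx: edx=5-7=-2
after and ecx, 63: ecx=7&63=7
after sub esi, 1: esi=4-1=3
cmp esi, 1  (cmp 3,1)
jg again: taken
after sub edx, ecx: edx=(-2)-7=-9
after and ecx, 63: ecx=7&63=7
after sub esi, 1: esi=3-1=2
cmp esi, 1  (cmp 2,1)
jg again: taken
After step 13: edx = -9.

-9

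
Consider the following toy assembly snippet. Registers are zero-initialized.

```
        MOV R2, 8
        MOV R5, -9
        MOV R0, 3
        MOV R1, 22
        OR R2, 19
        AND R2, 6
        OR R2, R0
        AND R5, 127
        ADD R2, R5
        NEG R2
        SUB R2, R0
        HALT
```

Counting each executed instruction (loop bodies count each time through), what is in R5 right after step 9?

119

MOV R2, 8 → R2=8
MOV R5, -9 → R5=-9
MOV R0, 3 → R0=3
MOV R1, 22 → R1=22
OR R2, 19 → R2=8|19=27
AND R2, 6 → R2=27&6=2
OR R2, R0 → R2=2|3=3
AND R5, 127 → R5=(-9)&127=119
ADD R2, R5 → R2=3+119=122
After step 9: R5 = 119.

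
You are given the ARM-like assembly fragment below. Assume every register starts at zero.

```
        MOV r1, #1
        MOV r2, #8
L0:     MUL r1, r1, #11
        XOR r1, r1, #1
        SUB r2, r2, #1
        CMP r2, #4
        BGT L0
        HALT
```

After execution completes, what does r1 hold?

13421

after MOV r1, #1: r1=1
after MOV r2, #8: r2=8
after MUL r1, r1, #11: r1=1*11=11
after XOR r1, r1, #1: r1=11^1=10
after SUB r2, r2, #1: r2=8-1=7
CMP r2, #4  (cmp 7,4)
BGT L0: taken
after MUL r1, r1, #11: r1=10*11=110
after XOR r1, r1, #1: r1=110^1=111
after SUB r2, r2, #1: r2=7-1=6
CMP r2, #4  (cmp 6,4)
BGT L0: taken
after MUL r1, r1, #11: r1=111*11=1221
after XOR r1, r1, #1: r1=1221^1=1220
after SUB r2, r2, #1: r2=6-1=5
CMP r2, #4  (cmp 5,4)
BGT L0: taken
after MUL r1, r1, #11: r1=1220*11=13420
after XOR r1, r1, #1: r1=13420^1=13421
after SUB r2, r2, #1: r2=5-1=4
CMP r2, #4  (cmp 4,4)
BGT L0: not taken
halt.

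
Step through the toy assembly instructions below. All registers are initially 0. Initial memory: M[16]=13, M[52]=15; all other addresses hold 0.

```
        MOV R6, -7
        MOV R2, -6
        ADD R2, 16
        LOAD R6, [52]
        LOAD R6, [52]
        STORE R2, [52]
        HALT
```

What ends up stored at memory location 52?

R6=-7
R2=-6
R2=(-6)+16=10
R6=M[52]=15
R6=M[52]=15
STORE R2, [52] → M[52]=10
halt.

10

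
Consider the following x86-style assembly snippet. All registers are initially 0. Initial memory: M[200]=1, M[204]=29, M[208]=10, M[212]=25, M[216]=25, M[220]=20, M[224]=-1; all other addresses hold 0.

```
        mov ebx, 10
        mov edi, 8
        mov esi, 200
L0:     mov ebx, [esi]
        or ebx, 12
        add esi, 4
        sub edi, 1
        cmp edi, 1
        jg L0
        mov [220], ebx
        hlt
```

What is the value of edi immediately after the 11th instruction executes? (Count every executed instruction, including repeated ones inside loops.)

7

ebx=10
edi=8
esi=200
ebx=M[200]=1
ebx=1|12=13
esi=200+4=204
edi=8-1=7
cmp edi, 1  (cmp 7,1)
jg L0: taken
ebx=M[204]=29
ebx=29|12=29
After step 11: edi = 7.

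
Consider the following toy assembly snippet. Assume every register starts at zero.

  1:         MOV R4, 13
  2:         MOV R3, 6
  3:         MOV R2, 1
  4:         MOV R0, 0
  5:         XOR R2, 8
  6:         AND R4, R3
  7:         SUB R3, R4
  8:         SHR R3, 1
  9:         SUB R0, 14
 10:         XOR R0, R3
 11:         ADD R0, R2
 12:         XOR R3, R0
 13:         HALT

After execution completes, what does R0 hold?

-4

after MOV R4, 13: R4=13
after MOV R3, 6: R3=6
after MOV R2, 1: R2=1
after MOV R0, 0: R0=0
after XOR R2, 8: R2=1^8=9
after AND R4, R3: R4=13&6=4
after SUB R3, R4: R3=6-4=2
after SHR R3, 1: R3=2>>1=1
after SUB R0, 14: R0=0-14=-14
after XOR R0, R3: R0=(-14)^1=-13
after ADD R0, R2: R0=(-13)+9=-4
after XOR R3, R0: R3=1^(-4)=-3
halt.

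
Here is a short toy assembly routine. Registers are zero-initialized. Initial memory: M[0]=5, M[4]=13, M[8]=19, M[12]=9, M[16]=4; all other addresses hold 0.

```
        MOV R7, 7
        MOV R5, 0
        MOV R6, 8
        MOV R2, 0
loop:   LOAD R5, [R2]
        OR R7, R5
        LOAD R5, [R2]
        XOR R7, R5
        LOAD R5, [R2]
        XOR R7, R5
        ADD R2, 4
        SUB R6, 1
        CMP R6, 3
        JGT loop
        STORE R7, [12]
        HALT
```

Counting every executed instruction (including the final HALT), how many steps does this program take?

56

R7=7
R5=0
R6=8
R2=0
R5=M[0]=5
R7=7|5=7
R5=M[0]=5
R7=7^5=2
R5=M[0]=5
R7=2^5=7
R2=0+4=4
R6=8-1=7
CMP R6, 3  (cmp 7,3)
JGT loop: taken
R5=M[4]=13
R7=7|13=15
R5=M[4]=13
R7=15^13=2
R5=M[4]=13
R7=2^13=15
R2=4+4=8
R6=7-1=6
CMP R6, 3  (cmp 6,3)
JGT loop: taken
R5=M[8]=19
R7=15|19=31
R5=M[8]=19
R7=31^19=12
R5=M[8]=19
R7=12^19=31
R2=8+4=12
R6=6-1=5
CMP R6, 3  (cmp 5,3)
JGT loop: taken
R5=M[12]=9
R7=31|9=31
R5=M[12]=9
R7=31^9=22
R5=M[12]=9
R7=22^9=31
R2=12+4=16
R6=5-1=4
CMP R6, 3  (cmp 4,3)
JGT loop: taken
R5=M[16]=4
R7=31|4=31
R5=M[16]=4
R7=31^4=27
R5=M[16]=4
R7=27^4=31
R2=16+4=20
R6=4-1=3
CMP R6, 3  (cmp 3,3)
JGT loop: not taken
STORE R7, [12] → M[12]=31
halt.
Total executed instructions: 56.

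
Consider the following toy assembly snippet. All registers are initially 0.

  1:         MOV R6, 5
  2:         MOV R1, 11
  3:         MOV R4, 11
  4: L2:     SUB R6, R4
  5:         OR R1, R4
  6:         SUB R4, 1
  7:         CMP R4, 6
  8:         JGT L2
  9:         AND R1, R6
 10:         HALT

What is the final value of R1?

R6=5
R1=11
R4=11
R6=5-11=-6
R1=11|11=11
R4=11-1=10
CMP R4, 6  (cmp 10,6)
JGT L2: taken
R6=(-6)-10=-16
R1=11|10=11
R4=10-1=9
CMP R4, 6  (cmp 9,6)
JGT L2: taken
R6=(-16)-9=-25
R1=11|9=11
R4=9-1=8
CMP R4, 6  (cmp 8,6)
JGT L2: taken
R6=(-25)-8=-33
R1=11|8=11
R4=8-1=7
CMP R4, 6  (cmp 7,6)
JGT L2: taken
R6=(-33)-7=-40
R1=11|7=15
R4=7-1=6
CMP R4, 6  (cmp 6,6)
JGT L2: not taken
R1=15&(-40)=8
halt.

8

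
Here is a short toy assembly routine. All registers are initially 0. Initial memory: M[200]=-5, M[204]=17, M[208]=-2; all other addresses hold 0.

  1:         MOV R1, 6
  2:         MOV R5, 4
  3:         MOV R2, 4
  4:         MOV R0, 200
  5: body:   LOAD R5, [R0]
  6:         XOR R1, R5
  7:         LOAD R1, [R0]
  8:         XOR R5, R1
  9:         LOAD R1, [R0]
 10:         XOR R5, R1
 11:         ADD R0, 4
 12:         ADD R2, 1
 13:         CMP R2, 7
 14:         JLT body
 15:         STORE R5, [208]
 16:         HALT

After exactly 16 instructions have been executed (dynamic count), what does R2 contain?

5

MOV R1, 6 → R1=6
MOV R5, 4 → R5=4
MOV R2, 4 → R2=4
MOV R0, 200 → R0=200
LOAD R5, [R0] → R5=M[200]=-5
XOR R1, R5 → R1=6^(-5)=-3
LOAD R1, [R0] → R1=M[200]=-5
XOR R5, R1 → R5=(-5)^(-5)=0
LOAD R1, [R0] → R1=M[200]=-5
XOR R5, R1 → R5=0^(-5)=-5
ADD R0, 4 → R0=200+4=204
ADD R2, 1 → R2=4+1=5
CMP R2, 7  (cmp 5,7)
JLT body: taken
LOAD R5, [R0] → R5=M[204]=17
XOR R1, R5 → R1=(-5)^17=-22
After step 16: R2 = 5.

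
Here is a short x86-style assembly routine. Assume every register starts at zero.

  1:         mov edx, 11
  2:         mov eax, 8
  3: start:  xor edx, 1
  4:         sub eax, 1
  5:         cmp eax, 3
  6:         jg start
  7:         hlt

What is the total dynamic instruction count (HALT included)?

edx=11
eax=8
edx=11^1=10
eax=8-1=7
cmp eax, 3  (cmp 7,3)
jg start: taken
edx=10^1=11
eax=7-1=6
cmp eax, 3  (cmp 6,3)
jg start: taken
edx=11^1=10
eax=6-1=5
cmp eax, 3  (cmp 5,3)
jg start: taken
edx=10^1=11
eax=5-1=4
cmp eax, 3  (cmp 4,3)
jg start: taken
edx=11^1=10
eax=4-1=3
cmp eax, 3  (cmp 3,3)
jg start: not taken
halt.
Total executed instructions: 23.

23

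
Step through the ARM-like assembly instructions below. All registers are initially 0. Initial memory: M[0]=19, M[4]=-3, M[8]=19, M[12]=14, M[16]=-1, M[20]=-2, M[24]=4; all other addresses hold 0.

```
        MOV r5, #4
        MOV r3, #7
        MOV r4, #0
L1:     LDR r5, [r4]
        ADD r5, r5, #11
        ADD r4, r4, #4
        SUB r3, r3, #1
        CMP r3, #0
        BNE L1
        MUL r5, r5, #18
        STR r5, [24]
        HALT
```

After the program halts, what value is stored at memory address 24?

after MOV r5, #4: r5=4
after MOV r3, #7: r3=7
after MOV r4, #0: r4=0
after LDR r5, [r4]: r5=M[0]=19
after ADD r5, r5, #11: r5=19+11=30
after ADD r4, r4, #4: r4=0+4=4
after SUB r3, r3, #1: r3=7-1=6
CMP r3, #0  (cmp 6,0)
BNE L1: taken
after LDR r5, [r4]: r5=M[4]=-3
after ADD r5, r5, #11: r5=(-3)+11=8
after ADD r4, r4, #4: r4=4+4=8
after SUB r3, r3, #1: r3=6-1=5
CMP r3, #0  (cmp 5,0)
BNE L1: taken
after LDR r5, [r4]: r5=M[8]=19
after ADD r5, r5, #11: r5=19+11=30
after ADD r4, r4, #4: r4=8+4=12
after SUB r3, r3, #1: r3=5-1=4
CMP r3, #0  (cmp 4,0)
BNE L1: taken
after LDR r5, [r4]: r5=M[12]=14
after ADD r5, r5, #11: r5=14+11=25
after ADD r4, r4, #4: r4=12+4=16
after SUB r3, r3, #1: r3=4-1=3
CMP r3, #0  (cmp 3,0)
BNE L1: taken
after LDR r5, [r4]: r5=M[16]=-1
after ADD r5, r5, #11: r5=(-1)+11=10
after ADD r4, r4, #4: r4=16+4=20
after SUB r3, r3, #1: r3=3-1=2
CMP r3, #0  (cmp 2,0)
BNE L1: taken
after LDR r5, [r4]: r5=M[20]=-2
after ADD r5, r5, #11: r5=(-2)+11=9
after ADD r4, r4, #4: r4=20+4=24
after SUB r3, r3, #1: r3=2-1=1
CMP r3, #0  (cmp 1,0)
BNE L1: taken
after LDR r5, [r4]: r5=M[24]=4
after ADD r5, r5, #11: r5=4+11=15
after ADD r4, r4, #4: r4=24+4=28
after SUB r3, r3, #1: r3=1-1=0
CMP r3, #0  (cmp 0,0)
BNE L1: not taken
after MUL r5, r5, #18: r5=15*18=270
STR r5, [24] → M[24]=270
halt.

270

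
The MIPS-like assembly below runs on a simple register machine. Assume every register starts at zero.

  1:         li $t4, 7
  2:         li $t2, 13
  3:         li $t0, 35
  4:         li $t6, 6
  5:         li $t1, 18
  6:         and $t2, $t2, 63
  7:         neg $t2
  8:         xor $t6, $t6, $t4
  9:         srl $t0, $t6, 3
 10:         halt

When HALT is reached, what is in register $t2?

$t4=7
$t2=13
$t0=35
$t6=6
$t1=18
$t2=13&63=13
$t2=-(13)=-13
$t6=6^7=1
$t0=1>>3=0
halt.

-13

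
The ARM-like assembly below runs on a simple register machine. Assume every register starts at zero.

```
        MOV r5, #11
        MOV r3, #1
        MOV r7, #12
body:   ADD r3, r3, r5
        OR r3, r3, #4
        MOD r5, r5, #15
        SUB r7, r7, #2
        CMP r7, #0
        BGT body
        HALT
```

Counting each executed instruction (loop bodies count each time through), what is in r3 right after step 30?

r5=11
r3=1
r7=12
r3=1+11=12
r3=12|4=12
r5=11%15=11
r7=12-2=10
CMP r7, #0  (cmp 10,0)
BGT body: taken
r3=12+11=23
r3=23|4=23
r5=11%15=11
r7=10-2=8
CMP r7, #0  (cmp 8,0)
BGT body: taken
r3=23+11=34
r3=34|4=38
r5=11%15=11
r7=8-2=6
CMP r7, #0  (cmp 6,0)
BGT body: taken
r3=38+11=49
r3=49|4=53
r5=11%15=11
r7=6-2=4
CMP r7, #0  (cmp 4,0)
BGT body: taken
r3=53+11=64
r3=64|4=68
r5=11%15=11
After step 30: r3 = 68.

68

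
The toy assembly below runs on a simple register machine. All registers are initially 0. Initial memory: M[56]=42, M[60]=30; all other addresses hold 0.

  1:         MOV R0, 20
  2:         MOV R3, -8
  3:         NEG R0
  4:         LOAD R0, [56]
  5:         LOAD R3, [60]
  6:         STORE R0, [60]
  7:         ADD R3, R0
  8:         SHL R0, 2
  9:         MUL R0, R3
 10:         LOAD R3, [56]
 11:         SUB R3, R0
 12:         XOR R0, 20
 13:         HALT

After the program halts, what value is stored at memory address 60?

42

MOV R0, 20 → R0=20
MOV R3, -8 → R3=-8
NEG R0 → R0=-(20)=-20
LOAD R0, [56] → R0=M[56]=42
LOAD R3, [60] → R3=M[60]=30
STORE R0, [60] → M[60]=42
ADD R3, R0 → R3=30+42=72
SHL R0, 2 → R0=42<<2=168
MUL R0, R3 → R0=168*72=12096
LOAD R3, [56] → R3=M[56]=42
SUB R3, R0 → R3=42-12096=-12054
XOR R0, 20 → R0=12096^20=12116
halt.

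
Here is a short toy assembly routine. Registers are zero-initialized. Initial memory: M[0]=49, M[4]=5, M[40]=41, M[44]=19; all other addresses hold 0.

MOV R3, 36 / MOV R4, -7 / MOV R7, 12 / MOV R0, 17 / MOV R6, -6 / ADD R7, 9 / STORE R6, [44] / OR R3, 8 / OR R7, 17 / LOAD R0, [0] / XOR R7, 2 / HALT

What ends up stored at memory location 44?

-6

after MOV R3, 36: R3=36
after MOV R4, -7: R4=-7
after MOV R7, 12: R7=12
after MOV R0, 17: R0=17
after MOV R6, -6: R6=-6
after ADD R7, 9: R7=12+9=21
STORE R6, [44] → M[44]=-6
after OR R3, 8: R3=36|8=44
after OR R7, 17: R7=21|17=21
after LOAD R0, [0]: R0=M[0]=49
after XOR R7, 2: R7=21^2=23
halt.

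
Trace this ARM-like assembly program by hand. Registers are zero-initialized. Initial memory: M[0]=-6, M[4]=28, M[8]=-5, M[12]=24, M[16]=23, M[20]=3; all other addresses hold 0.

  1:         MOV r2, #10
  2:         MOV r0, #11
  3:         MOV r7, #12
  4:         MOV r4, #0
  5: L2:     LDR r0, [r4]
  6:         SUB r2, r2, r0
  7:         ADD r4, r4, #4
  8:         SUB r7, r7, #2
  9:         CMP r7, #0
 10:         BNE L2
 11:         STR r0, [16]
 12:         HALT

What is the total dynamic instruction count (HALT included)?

42

MOV r2, #10 → r2=10
MOV r0, #11 → r0=11
MOV r7, #12 → r7=12
MOV r4, #0 → r4=0
LDR r0, [r4] → r0=M[0]=-6
SUB r2, r2, r0 → r2=10-(-6)=16
ADD r4, r4, #4 → r4=0+4=4
SUB r7, r7, #2 → r7=12-2=10
CMP r7, #0  (cmp 10,0)
BNE L2: taken
LDR r0, [r4] → r0=M[4]=28
SUB r2, r2, r0 → r2=16-28=-12
ADD r4, r4, #4 → r4=4+4=8
SUB r7, r7, #2 → r7=10-2=8
CMP r7, #0  (cmp 8,0)
BNE L2: taken
LDR r0, [r4] → r0=M[8]=-5
SUB r2, r2, r0 → r2=(-12)-(-5)=-7
ADD r4, r4, #4 → r4=8+4=12
SUB r7, r7, #2 → r7=8-2=6
CMP r7, #0  (cmp 6,0)
BNE L2: taken
LDR r0, [r4] → r0=M[12]=24
SUB r2, r2, r0 → r2=(-7)-24=-31
ADD r4, r4, #4 → r4=12+4=16
SUB r7, r7, #2 → r7=6-2=4
CMP r7, #0  (cmp 4,0)
BNE L2: taken
LDR r0, [r4] → r0=M[16]=23
SUB r2, r2, r0 → r2=(-31)-23=-54
ADD r4, r4, #4 → r4=16+4=20
SUB r7, r7, #2 → r7=4-2=2
CMP r7, #0  (cmp 2,0)
BNE L2: taken
LDR r0, [r4] → r0=M[20]=3
SUB r2, r2, r0 → r2=(-54)-3=-57
ADD r4, r4, #4 → r4=20+4=24
SUB r7, r7, #2 → r7=2-2=0
CMP r7, #0  (cmp 0,0)
BNE L2: not taken
STR r0, [16] → M[16]=3
halt.
Total executed instructions: 42.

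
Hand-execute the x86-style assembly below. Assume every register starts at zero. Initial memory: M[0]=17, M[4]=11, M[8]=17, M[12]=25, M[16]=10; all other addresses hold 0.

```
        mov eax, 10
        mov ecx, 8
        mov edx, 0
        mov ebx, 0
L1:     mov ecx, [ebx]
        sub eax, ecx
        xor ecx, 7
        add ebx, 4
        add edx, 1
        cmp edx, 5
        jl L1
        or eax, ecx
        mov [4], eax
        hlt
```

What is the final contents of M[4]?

-65

after mov eax, 10: eax=10
after mov ecx, 8: ecx=8
after mov edx, 0: edx=0
after mov ebx, 0: ebx=0
after mov ecx, [ebx]: ecx=M[0]=17
after sub eax, ecx: eax=10-17=-7
after xor ecx, 7: ecx=17^7=22
after add ebx, 4: ebx=0+4=4
after add edx, 1: edx=0+1=1
cmp edx, 5  (cmp 1,5)
jl L1: taken
after mov ecx, [ebx]: ecx=M[4]=11
after sub eax, ecx: eax=(-7)-11=-18
after xor ecx, 7: ecx=11^7=12
after add ebx, 4: ebx=4+4=8
after add edx, 1: edx=1+1=2
cmp edx, 5  (cmp 2,5)
jl L1: taken
after mov ecx, [ebx]: ecx=M[8]=17
after sub eax, ecx: eax=(-18)-17=-35
after xor ecx, 7: ecx=17^7=22
after add ebx, 4: ebx=8+4=12
after add edx, 1: edx=2+1=3
cmp edx, 5  (cmp 3,5)
jl L1: taken
after mov ecx, [ebx]: ecx=M[12]=25
after sub eax, ecx: eax=(-35)-25=-60
after xor ecx, 7: ecx=25^7=30
after add ebx, 4: ebx=12+4=16
after add edx, 1: edx=3+1=4
cmp edx, 5  (cmp 4,5)
jl L1: taken
after mov ecx, [ebx]: ecx=M[16]=10
after sub eax, ecx: eax=(-60)-10=-70
after xor ecx, 7: ecx=10^7=13
after add ebx, 4: ebx=16+4=20
after add edx, 1: edx=4+1=5
cmp edx, 5  (cmp 5,5)
jl L1: not taken
after or eax, ecx: eax=(-70)|13=-65
mov [4], eax → M[4]=-65
halt.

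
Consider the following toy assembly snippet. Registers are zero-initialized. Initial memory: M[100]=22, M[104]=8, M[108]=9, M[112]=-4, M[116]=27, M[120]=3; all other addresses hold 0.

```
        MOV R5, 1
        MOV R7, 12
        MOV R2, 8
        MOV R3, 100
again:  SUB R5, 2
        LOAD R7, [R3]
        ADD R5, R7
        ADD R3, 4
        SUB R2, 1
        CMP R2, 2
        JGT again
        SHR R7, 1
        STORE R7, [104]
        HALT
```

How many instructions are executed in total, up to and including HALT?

MOV R5, 1 → R5=1
MOV R7, 12 → R7=12
MOV R2, 8 → R2=8
MOV R3, 100 → R3=100
SUB R5, 2 → R5=1-2=-1
LOAD R7, [R3] → R7=M[100]=22
ADD R5, R7 → R5=(-1)+22=21
ADD R3, 4 → R3=100+4=104
SUB R2, 1 → R2=8-1=7
CMP R2, 2  (cmp 7,2)
JGT again: taken
SUB R5, 2 → R5=21-2=19
LOAD R7, [R3] → R7=M[104]=8
ADD R5, R7 → R5=19+8=27
ADD R3, 4 → R3=104+4=108
SUB R2, 1 → R2=7-1=6
CMP R2, 2  (cmp 6,2)
JGT again: taken
SUB R5, 2 → R5=27-2=25
LOAD R7, [R3] → R7=M[108]=9
ADD R5, R7 → R5=25+9=34
ADD R3, 4 → R3=108+4=112
SUB R2, 1 → R2=6-1=5
CMP R2, 2  (cmp 5,2)
JGT again: taken
SUB R5, 2 → R5=34-2=32
LOAD R7, [R3] → R7=M[112]=-4
ADD R5, R7 → R5=32+(-4)=28
ADD R3, 4 → R3=112+4=116
SUB R2, 1 → R2=5-1=4
CMP R2, 2  (cmp 4,2)
JGT again: taken
SUB R5, 2 → R5=28-2=26
LOAD R7, [R3] → R7=M[116]=27
ADD R5, R7 → R5=26+27=53
ADD R3, 4 → R3=116+4=120
SUB R2, 1 → R2=4-1=3
CMP R2, 2  (cmp 3,2)
JGT again: taken
SUB R5, 2 → R5=53-2=51
LOAD R7, [R3] → R7=M[120]=3
ADD R5, R7 → R5=51+3=54
ADD R3, 4 → R3=120+4=124
SUB R2, 1 → R2=3-1=2
CMP R2, 2  (cmp 2,2)
JGT again: not taken
SHR R7, 1 → R7=3>>1=1
STORE R7, [104] → M[104]=1
halt.
Total executed instructions: 49.

49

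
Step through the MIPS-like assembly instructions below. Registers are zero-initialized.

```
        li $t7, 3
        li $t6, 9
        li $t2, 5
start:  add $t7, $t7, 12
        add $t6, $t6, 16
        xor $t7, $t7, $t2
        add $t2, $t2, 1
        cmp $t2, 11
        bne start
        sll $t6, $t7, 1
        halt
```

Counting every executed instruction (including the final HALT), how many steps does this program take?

$t7=3
$t6=9
$t2=5
$t7=3+12=15
$t6=9+16=25
$t7=15^5=10
$t2=5+1=6
cmp $t2, 11  (cmp 6,11)
bne start: taken
$t7=10+12=22
$t6=25+16=41
$t7=22^6=16
$t2=6+1=7
cmp $t2, 11  (cmp 7,11)
bne start: taken
$t7=16+12=28
$t6=41+16=57
$t7=28^7=27
$t2=7+1=8
cmp $t2, 11  (cmp 8,11)
bne start: taken
$t7=27+12=39
$t6=57+16=73
$t7=39^8=47
$t2=8+1=9
cmp $t2, 11  (cmp 9,11)
bne start: taken
$t7=47+12=59
$t6=73+16=89
$t7=59^9=50
$t2=9+1=10
cmp $t2, 11  (cmp 10,11)
bne start: taken
$t7=50+12=62
$t6=89+16=105
$t7=62^10=52
$t2=10+1=11
cmp $t2, 11  (cmp 11,11)
bne start: not taken
$t6=52<<1=104
halt.
Total executed instructions: 41.

41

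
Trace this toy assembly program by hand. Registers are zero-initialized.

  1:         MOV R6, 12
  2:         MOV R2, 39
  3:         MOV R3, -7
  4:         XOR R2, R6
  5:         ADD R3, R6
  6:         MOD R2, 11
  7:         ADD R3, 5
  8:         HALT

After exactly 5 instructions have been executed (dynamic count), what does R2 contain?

after MOV R6, 12: R6=12
after MOV R2, 39: R2=39
after MOV R3, -7: R3=-7
after XOR R2, R6: R2=39^12=43
after ADD R3, R6: R3=(-7)+12=5
After step 5: R2 = 43.

43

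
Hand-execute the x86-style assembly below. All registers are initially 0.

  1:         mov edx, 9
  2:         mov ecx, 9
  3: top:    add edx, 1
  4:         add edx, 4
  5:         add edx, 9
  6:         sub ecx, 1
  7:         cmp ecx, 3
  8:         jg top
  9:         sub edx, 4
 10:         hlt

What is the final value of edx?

after mov edx, 9: edx=9
after mov ecx, 9: ecx=9
after add edx, 1: edx=9+1=10
after add edx, 4: edx=10+4=14
after add edx, 9: edx=14+9=23
after sub ecx, 1: ecx=9-1=8
cmp ecx, 3  (cmp 8,3)
jg top: taken
after add edx, 1: edx=23+1=24
after add edx, 4: edx=24+4=28
after add edx, 9: edx=28+9=37
after sub ecx, 1: ecx=8-1=7
cmp ecx, 3  (cmp 7,3)
jg top: taken
after add edx, 1: edx=37+1=38
after add edx, 4: edx=38+4=42
after add edx, 9: edx=42+9=51
after sub ecx, 1: ecx=7-1=6
cmp ecx, 3  (cmp 6,3)
jg top: taken
after add edx, 1: edx=51+1=52
after add edx, 4: edx=52+4=56
after add edx, 9: edx=56+9=65
after sub ecx, 1: ecx=6-1=5
cmp ecx, 3  (cmp 5,3)
jg top: taken
after add edx, 1: edx=65+1=66
after add edx, 4: edx=66+4=70
after add edx, 9: edx=70+9=79
after sub ecx, 1: ecx=5-1=4
cmp ecx, 3  (cmp 4,3)
jg top: taken
after add edx, 1: edx=79+1=80
after add edx, 4: edx=80+4=84
after add edx, 9: edx=84+9=93
after sub ecx, 1: ecx=4-1=3
cmp ecx, 3  (cmp 3,3)
jg top: not taken
after sub edx, 4: edx=93-4=89
halt.

89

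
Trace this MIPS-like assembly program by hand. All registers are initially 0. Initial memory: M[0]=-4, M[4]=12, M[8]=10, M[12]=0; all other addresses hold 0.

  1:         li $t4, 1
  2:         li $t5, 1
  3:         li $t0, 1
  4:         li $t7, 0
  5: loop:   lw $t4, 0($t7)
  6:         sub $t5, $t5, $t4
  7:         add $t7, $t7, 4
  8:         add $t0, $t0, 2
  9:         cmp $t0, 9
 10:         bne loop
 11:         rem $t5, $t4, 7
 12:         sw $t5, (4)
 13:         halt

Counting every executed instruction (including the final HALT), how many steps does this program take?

after li $t4, 1: $t4=1
after li $t5, 1: $t5=1
after li $t0, 1: $t0=1
after li $t7, 0: $t7=0
after lw $t4, 0($t7): $t4=M[0]=-4
after sub $t5, $t5, $t4: $t5=1-(-4)=5
after add $t7, $t7, 4: $t7=0+4=4
after add $t0, $t0, 2: $t0=1+2=3
cmp $t0, 9  (cmp 3,9)
bne loop: taken
after lw $t4, 0($t7): $t4=M[4]=12
after sub $t5, $t5, $t4: $t5=5-12=-7
after add $t7, $t7, 4: $t7=4+4=8
after add $t0, $t0, 2: $t0=3+2=5
cmp $t0, 9  (cmp 5,9)
bne loop: taken
after lw $t4, 0($t7): $t4=M[8]=10
after sub $t5, $t5, $t4: $t5=(-7)-10=-17
after add $t7, $t7, 4: $t7=8+4=12
after add $t0, $t0, 2: $t0=5+2=7
cmp $t0, 9  (cmp 7,9)
bne loop: taken
after lw $t4, 0($t7): $t4=M[12]=0
after sub $t5, $t5, $t4: $t5=(-17)-0=-17
after add $t7, $t7, 4: $t7=12+4=16
after add $t0, $t0, 2: $t0=7+2=9
cmp $t0, 9  (cmp 9,9)
bne loop: not taken
after rem $t5, $t4, 7: $t5=0%7=0
sw $t5, (4) → M[4]=0
halt.
Total executed instructions: 31.

31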